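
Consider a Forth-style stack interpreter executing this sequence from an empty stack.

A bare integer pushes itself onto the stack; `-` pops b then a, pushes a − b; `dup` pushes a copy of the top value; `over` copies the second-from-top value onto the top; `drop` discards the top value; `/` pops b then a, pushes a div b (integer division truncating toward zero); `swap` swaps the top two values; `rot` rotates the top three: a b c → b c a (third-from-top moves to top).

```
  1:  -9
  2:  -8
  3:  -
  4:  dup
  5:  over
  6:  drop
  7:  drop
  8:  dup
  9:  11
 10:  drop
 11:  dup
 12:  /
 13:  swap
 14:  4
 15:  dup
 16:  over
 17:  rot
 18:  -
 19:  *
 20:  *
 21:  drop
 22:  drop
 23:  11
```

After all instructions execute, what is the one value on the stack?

11

-9   → [-9]
-8   → [-9, -8]
-    → [-1]
dup  → [-1, -1]
over → [-1, -1, -1]
drop → [-1, -1]
drop → [-1]
dup  → [-1, -1]
11   → [-1, -1, 11]
drop → [-1, -1]
dup  → [-1, -1, -1]
/    → [-1, 1]
swap → [1, -1]
4    → [1, -1, 4]
dup  → [1, -1, 4, 4]
over → [1, -1, 4, 4, 4]
rot  → [1, -1, 4, 4, 4]
-    → [1, -1, 4, 0]
*    → [1, -1, 0]
*    → [1, 0]
drop → [1]
drop → []
11   → [11]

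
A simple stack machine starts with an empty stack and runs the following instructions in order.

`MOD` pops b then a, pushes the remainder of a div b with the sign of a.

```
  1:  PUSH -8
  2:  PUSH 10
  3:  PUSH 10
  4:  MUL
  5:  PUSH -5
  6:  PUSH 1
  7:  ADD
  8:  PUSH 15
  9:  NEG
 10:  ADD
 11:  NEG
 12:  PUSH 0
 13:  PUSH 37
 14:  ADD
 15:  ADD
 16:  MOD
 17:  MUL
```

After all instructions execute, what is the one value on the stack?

PUSH -8 -> -8
PUSH 10 -> -8 10
PUSH 10 -> -8 10 10
MUL     -> -8 100
PUSH -5 -> -8 100 -5
PUSH 1  -> -8 100 -5 1
ADD     -> -8 100 -4
PUSH 15 -> -8 100 -4 15
NEG     -> -8 100 -4 -15
ADD     -> -8 100 -19
NEG     -> -8 100 19
PUSH 0  -> -8 100 19 0
PUSH 37 -> -8 100 19 0 37
ADD     -> -8 100 19 37
ADD     -> -8 100 56
MOD     -> -8 44
MUL     -> -352

-352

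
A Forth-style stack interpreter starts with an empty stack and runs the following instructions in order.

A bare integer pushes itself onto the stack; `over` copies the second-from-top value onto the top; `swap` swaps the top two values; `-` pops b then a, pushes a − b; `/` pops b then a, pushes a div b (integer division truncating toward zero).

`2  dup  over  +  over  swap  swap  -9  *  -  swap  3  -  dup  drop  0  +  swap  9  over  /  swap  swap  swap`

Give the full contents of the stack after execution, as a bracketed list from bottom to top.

2    → [2]
dup  → [2, 2]
over → [2, 2, 2]
+    → [2, 4]
over → [2, 4, 2]
swap → [2, 2, 4]
swap → [2, 4, 2]
-9   → [2, 4, 2, -9]
*    → [2, 4, -18]
-    → [2, 22]
swap → [22, 2]
3    → [22, 2, 3]
-    → [22, -1]
dup  → [22, -1, -1]
drop → [22, -1]
0    → [22, -1, 0]
+    → [22, -1]
swap → [-1, 22]
9    → [-1, 22, 9]
over → [-1, 22, 9, 22]
/    → [-1, 22, 0]
swap → [-1, 0, 22]
swap → [-1, 22, 0]
swap → [-1, 0, 22]

[-1, 0, 22]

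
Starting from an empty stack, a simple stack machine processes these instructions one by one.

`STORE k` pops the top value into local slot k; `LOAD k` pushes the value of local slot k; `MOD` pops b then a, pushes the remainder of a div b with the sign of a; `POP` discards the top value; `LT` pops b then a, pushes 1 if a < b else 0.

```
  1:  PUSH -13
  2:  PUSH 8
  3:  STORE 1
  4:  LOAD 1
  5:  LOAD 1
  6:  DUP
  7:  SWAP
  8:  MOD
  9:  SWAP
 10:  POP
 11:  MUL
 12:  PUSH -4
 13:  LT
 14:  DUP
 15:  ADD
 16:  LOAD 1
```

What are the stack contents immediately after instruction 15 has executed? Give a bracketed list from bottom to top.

[0]

PUSH -13 : -13
PUSH 8   : -13 8
STORE 1  : -13
LOAD 1   : -13 8
LOAD 1   : -13 8 8
DUP      : -13 8 8 8
SWAP     : -13 8 8 8
MOD      : -13 8 0
SWAP     : -13 0 8
POP      : -13 0
MUL      : 0
PUSH -4  : 0 -4
LT       : 0
DUP      : 0 0
ADD      : 0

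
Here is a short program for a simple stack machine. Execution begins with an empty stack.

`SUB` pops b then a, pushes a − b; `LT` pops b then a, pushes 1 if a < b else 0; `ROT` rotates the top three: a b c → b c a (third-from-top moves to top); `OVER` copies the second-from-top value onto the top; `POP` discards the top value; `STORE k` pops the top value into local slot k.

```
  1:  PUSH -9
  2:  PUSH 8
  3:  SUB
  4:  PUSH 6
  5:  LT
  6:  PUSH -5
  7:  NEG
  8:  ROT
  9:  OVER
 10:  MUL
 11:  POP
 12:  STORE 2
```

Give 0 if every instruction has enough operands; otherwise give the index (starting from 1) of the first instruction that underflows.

PUSH -9 -> [-9]
PUSH 8  -> [-9, 8]
SUB     -> [-17]
PUSH 6  -> [-17, 6]
LT      -> [1]
PUSH -5 -> [1, -5]
NEG     -> [1, 5]
ROT  — needs 3 operands, stack has 2 → underflow

8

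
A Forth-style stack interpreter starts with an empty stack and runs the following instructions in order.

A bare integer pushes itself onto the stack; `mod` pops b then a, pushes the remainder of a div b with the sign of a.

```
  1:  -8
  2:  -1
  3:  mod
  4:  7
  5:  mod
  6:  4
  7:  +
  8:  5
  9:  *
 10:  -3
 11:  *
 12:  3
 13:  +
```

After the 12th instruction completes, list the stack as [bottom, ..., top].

[-60, 3]

-8   [-8]
-1   [-8, -1]
mod  [0]
7    [0, 7]
mod  [0]
4    [0, 4]
+    [4]
5    [4, 5]
*    [20]
-3   [20, -3]
*    [-60]
3    [-60, 3]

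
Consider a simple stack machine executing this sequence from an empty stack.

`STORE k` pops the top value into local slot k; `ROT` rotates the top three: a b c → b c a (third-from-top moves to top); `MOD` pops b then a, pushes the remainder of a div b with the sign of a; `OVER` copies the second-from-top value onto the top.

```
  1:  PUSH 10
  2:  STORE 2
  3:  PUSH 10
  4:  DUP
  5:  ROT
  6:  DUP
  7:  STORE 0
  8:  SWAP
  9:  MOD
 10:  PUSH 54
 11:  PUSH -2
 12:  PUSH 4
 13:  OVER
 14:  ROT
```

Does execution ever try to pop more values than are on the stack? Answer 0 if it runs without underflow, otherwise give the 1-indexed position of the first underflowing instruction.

5

PUSH 10 → 10
STORE 2 → (empty)
PUSH 10 → 10
DUP     → 10 10
ROT  — needs 3 operands, stack has 2 → underflow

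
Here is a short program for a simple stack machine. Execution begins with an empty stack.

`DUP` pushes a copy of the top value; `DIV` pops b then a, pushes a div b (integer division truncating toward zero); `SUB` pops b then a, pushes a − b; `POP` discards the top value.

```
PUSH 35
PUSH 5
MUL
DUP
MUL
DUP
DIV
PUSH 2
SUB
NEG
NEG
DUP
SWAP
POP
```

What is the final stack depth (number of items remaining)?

PUSH 35  35
PUSH 5   35 5
MUL      175
DUP      175 175
MUL      30625
DUP      30625 30625
DIV      1
PUSH 2   1 2
SUB      -1
NEG      1
NEG      -1
DUP      -1 -1
SWAP     -1 -1
POP      -1

1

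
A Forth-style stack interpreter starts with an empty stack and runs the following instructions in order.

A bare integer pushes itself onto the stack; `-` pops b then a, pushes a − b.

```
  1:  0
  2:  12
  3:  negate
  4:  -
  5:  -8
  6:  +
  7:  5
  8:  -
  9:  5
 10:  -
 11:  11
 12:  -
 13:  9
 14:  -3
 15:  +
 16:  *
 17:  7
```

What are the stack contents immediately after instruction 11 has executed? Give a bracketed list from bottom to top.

[-6, 11]

0      → [0]
12     → [0, 12]
negate → [0, -12]
-      → [12]
-8     → [12, -8]
+      → [4]
5      → [4, 5]
-      → [-1]
5      → [-1, 5]
-      → [-6]
11     → [-6, 11]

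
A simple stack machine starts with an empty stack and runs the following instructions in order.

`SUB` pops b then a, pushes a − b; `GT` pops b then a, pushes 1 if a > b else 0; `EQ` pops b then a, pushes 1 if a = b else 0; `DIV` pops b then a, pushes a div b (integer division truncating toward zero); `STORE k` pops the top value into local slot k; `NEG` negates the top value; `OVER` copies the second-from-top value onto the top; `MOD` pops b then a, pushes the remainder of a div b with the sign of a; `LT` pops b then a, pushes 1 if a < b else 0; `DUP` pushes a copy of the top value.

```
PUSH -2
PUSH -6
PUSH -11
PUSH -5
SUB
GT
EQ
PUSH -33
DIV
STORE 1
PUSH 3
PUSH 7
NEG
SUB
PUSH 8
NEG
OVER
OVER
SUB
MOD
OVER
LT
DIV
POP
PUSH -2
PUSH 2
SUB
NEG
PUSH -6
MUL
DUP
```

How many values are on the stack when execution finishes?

PUSH -2  -> -2
PUSH -6  -> -2 -6
PUSH -11 -> -2 -6 -11
PUSH -5  -> -2 -6 -11 -5
SUB      -> -2 -6 -6
GT       -> -2 0
EQ       -> 0
PUSH -33 -> 0 -33
DIV      -> 0
STORE 1  -> (empty)
PUSH 3   -> 3
PUSH 7   -> 3 7
NEG      -> 3 -7
SUB      -> 10
PUSH 8   -> 10 8
NEG      -> 10 -8
OVER     -> 10 -8 10
OVER     -> 10 -8 10 -8
SUB      -> 10 -8 18
MOD      -> 10 -8
OVER     -> 10 -8 10
LT       -> 10 1
DIV      -> 10
POP      -> (empty)
PUSH -2  -> -2
PUSH 2   -> -2 2
SUB      -> -4
NEG      -> 4
PUSH -6  -> 4 -6
MUL      -> -24
DUP      -> -24 -24

2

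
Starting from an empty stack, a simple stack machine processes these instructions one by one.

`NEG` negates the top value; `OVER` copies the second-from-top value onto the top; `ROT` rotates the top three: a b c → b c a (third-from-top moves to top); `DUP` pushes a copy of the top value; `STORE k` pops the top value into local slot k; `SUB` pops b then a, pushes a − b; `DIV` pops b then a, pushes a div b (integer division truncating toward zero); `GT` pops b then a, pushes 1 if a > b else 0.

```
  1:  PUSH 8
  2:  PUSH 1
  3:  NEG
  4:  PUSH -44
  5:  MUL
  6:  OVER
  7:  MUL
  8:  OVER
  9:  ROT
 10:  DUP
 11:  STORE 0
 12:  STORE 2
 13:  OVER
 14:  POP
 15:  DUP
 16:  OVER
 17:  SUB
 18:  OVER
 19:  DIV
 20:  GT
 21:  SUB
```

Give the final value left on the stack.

351

PUSH 8   → [8]
PUSH 1   → [8, 1]
NEG      → [8, -1]
PUSH -44 → [8, -1, -44]
MUL      → [8, 44]
OVER     → [8, 44, 8]
MUL      → [8, 352]
OVER     → [8, 352, 8]
ROT      → [352, 8, 8]
DUP      → [352, 8, 8, 8]
STORE 0  → [352, 8, 8]
STORE 2  → [352, 8]
OVER     → [352, 8, 352]
POP      → [352, 8]
DUP      → [352, 8, 8]
OVER     → [352, 8, 8, 8]
SUB      → [352, 8, 0]
OVER     → [352, 8, 0, 8]
DIV      → [352, 8, 0]
GT       → [352, 1]
SUB      → [351]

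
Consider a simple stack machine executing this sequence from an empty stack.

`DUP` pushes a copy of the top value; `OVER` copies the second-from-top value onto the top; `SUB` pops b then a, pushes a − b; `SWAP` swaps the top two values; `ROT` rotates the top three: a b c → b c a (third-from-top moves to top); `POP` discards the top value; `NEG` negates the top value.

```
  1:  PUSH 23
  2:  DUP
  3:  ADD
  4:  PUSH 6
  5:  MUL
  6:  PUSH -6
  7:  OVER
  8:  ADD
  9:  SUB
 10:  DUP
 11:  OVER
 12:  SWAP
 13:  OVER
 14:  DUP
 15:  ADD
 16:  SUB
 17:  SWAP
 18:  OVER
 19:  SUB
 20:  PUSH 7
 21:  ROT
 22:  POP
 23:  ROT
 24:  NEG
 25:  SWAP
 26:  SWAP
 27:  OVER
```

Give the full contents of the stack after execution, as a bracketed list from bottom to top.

[12, 7, -6, 7]

PUSH 23  [23]
DUP      [23, 23]
ADD      [46]
PUSH 6   [46, 6]
MUL      [276]
PUSH -6  [276, -6]
OVER     [276, -6, 276]
ADD      [276, 270]
SUB      [6]
DUP      [6, 6]
OVER     [6, 6, 6]
SWAP     [6, 6, 6]
OVER     [6, 6, 6, 6]
DUP      [6, 6, 6, 6, 6]
ADD      [6, 6, 6, 12]
SUB      [6, 6, -6]
SWAP     [6, -6, 6]
OVER     [6, -6, 6, -6]
SUB      [6, -6, 12]
PUSH 7   [6, -6, 12, 7]
ROT      [6, 12, 7, -6]
POP      [6, 12, 7]
ROT      [12, 7, 6]
NEG      [12, 7, -6]
SWAP     [12, -6, 7]
SWAP     [12, 7, -6]
OVER     [12, 7, -6, 7]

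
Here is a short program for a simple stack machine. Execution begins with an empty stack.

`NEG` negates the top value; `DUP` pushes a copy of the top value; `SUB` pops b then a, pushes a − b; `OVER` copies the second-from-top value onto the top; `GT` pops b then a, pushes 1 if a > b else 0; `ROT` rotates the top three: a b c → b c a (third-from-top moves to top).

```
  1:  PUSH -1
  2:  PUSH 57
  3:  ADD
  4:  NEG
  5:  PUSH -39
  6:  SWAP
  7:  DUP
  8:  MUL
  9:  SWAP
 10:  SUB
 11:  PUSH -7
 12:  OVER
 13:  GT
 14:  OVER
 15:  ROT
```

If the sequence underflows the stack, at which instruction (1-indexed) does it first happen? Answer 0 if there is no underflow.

PUSH -1  -> [-1]
PUSH 57  -> [-1, 57]
ADD      -> [56]
NEG      -> [-56]
PUSH -39 -> [-56, -39]
SWAP     -> [-39, -56]
DUP      -> [-39, -56, -56]
MUL      -> [-39, 3136]
SWAP     -> [3136, -39]
SUB      -> [3175]
PUSH -7  -> [3175, -7]
OVER     -> [3175, -7, 3175]
GT       -> [3175, 0]
OVER     -> [3175, 0, 3175]
ROT      -> [0, 3175, 3175]

0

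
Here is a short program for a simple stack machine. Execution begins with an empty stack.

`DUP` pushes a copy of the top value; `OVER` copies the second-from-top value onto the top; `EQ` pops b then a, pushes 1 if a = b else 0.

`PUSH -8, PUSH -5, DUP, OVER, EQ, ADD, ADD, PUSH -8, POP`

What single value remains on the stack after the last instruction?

-12

PUSH -8  [-8]
PUSH -5  [-8, -5]
DUP      [-8, -5, -5]
OVER     [-8, -5, -5, -5]
EQ       [-8, -5, 1]
ADD      [-8, -4]
ADD      [-12]
PUSH -8  [-12, -8]
POP      [-12]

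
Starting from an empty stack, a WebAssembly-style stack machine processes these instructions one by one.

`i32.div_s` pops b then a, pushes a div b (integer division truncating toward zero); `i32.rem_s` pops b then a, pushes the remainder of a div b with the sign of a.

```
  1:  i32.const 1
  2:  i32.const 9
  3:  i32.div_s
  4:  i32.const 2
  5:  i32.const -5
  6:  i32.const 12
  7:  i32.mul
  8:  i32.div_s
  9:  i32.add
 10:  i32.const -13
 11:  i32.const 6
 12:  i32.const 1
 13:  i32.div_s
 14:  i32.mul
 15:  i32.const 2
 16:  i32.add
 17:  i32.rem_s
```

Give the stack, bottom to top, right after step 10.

[0, -13]

i32.const 1    1
i32.const 9    1 9
i32.div_s      0
i32.const 2    0 2
i32.const -5   0 2 -5
i32.const 12   0 2 -5 12
i32.mul        0 2 -60
i32.div_s      0 0
i32.add        0
i32.const -13  0 -13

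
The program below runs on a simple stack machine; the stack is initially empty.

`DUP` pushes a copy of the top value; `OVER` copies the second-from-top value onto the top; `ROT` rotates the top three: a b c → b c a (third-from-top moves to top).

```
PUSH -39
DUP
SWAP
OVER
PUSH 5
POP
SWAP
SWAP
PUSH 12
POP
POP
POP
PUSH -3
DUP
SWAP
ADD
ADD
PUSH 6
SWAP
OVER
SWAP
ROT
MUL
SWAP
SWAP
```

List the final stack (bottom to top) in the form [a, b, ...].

[6, -270]

PUSH -39 : -39
DUP      : -39 -39
SWAP     : -39 -39
OVER     : -39 -39 -39
PUSH 5   : -39 -39 -39 5
POP      : -39 -39 -39
SWAP     : -39 -39 -39
SWAP     : -39 -39 -39
PUSH 12  : -39 -39 -39 12
POP      : -39 -39 -39
POP      : -39 -39
POP      : -39
PUSH -3  : -39 -3
DUP      : -39 -3 -3
SWAP     : -39 -3 -3
ADD      : -39 -6
ADD      : -45
PUSH 6   : -45 6
SWAP     : 6 -45
OVER     : 6 -45 6
SWAP     : 6 6 -45
ROT      : 6 -45 6
MUL      : 6 -270
SWAP     : -270 6
SWAP     : 6 -270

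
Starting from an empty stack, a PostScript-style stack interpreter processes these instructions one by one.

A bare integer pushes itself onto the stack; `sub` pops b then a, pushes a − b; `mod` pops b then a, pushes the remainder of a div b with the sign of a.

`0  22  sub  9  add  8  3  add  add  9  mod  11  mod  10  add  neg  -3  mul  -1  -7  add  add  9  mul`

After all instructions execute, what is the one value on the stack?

0   -> 0
22  -> 0 22
sub -> -22
9   -> -22 9
add -> -13
8   -> -13 8
3   -> -13 8 3
add -> -13 11
add -> -2
9   -> -2 9
mod -> -2
11  -> -2 11
mod -> -2
10  -> -2 10
add -> 8
neg -> -8
-3  -> -8 -3
mul -> 24
-1  -> 24 -1
-7  -> 24 -1 -7
add -> 24 -8
add -> 16
9   -> 16 9
mul -> 144

144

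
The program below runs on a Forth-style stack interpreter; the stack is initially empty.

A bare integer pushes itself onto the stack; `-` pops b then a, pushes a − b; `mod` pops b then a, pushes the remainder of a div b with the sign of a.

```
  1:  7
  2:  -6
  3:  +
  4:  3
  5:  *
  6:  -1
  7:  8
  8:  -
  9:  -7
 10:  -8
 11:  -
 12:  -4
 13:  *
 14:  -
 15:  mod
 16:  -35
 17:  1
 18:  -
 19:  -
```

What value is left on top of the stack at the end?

39

7   : [7]
-6  : [7, -6]
+   : [1]
3   : [1, 3]
*   : [3]
-1  : [3, -1]
8   : [3, -1, 8]
-   : [3, -9]
-7  : [3, -9, -7]
-8  : [3, -9, -7, -8]
-   : [3, -9, 1]
-4  : [3, -9, 1, -4]
*   : [3, -9, -4]
-   : [3, -5]
mod : [3]
-35 : [3, -35]
1   : [3, -35, 1]
-   : [3, -36]
-   : [39]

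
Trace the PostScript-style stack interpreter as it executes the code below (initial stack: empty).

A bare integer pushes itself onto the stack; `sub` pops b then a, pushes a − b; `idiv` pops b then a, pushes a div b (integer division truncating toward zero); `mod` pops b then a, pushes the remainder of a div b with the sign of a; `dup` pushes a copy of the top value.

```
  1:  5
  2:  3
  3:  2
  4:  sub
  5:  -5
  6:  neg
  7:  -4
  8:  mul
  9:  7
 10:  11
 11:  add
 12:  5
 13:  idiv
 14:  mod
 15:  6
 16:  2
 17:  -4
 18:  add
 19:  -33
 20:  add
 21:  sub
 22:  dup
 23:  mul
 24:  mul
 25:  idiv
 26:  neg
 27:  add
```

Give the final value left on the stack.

5

5    : [5]
3    : [5, 3]
2    : [5, 3, 2]
sub  : [5, 1]
-5   : [5, 1, -5]
neg  : [5, 1, 5]
-4   : [5, 1, 5, -4]
mul  : [5, 1, -20]
7    : [5, 1, -20, 7]
11   : [5, 1, -20, 7, 11]
add  : [5, 1, -20, 18]
5    : [5, 1, -20, 18, 5]
idiv : [5, 1, -20, 3]
mod  : [5, 1, -2]
6    : [5, 1, -2, 6]
2    : [5, 1, -2, 6, 2]
-4   : [5, 1, -2, 6, 2, -4]
add  : [5, 1, -2, 6, -2]
-33  : [5, 1, -2, 6, -2, -33]
add  : [5, 1, -2, 6, -35]
sub  : [5, 1, -2, 41]
dup  : [5, 1, -2, 41, 41]
mul  : [5, 1, -2, 1681]
mul  : [5, 1, -3362]
idiv : [5, 0]
neg  : [5, 0]
add  : [5]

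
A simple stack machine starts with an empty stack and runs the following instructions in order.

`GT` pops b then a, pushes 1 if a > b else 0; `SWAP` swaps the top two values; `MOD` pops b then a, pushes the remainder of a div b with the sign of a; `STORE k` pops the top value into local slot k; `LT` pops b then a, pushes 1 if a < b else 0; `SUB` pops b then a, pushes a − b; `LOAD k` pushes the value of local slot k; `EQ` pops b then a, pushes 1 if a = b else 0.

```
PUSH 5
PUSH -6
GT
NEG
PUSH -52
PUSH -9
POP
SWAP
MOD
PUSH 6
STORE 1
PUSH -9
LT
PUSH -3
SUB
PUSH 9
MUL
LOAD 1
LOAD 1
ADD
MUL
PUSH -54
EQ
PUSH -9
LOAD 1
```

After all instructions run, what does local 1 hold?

PUSH 5    [5]
PUSH -6   [5, -6]
GT        [1]
NEG       [-1]
PUSH -52  [-1, -52]
PUSH -9   [-1, -52, -9]
POP       [-1, -52]
SWAP      [-52, -1]
MOD       [0]
PUSH 6    [0, 6]
STORE 1   [0]
PUSH -9   [0, -9]
LT        [0]
PUSH -3   [0, -3]
SUB       [3]
PUSH 9    [3, 9]
MUL       [27]
LOAD 1    [27, 6]
LOAD 1    [27, 6, 6]
ADD       [27, 12]
MUL       [324]
PUSH -54  [324, -54]
EQ        [0]
PUSH -9   [0, -9]
LOAD 1    [0, -9, 6]

6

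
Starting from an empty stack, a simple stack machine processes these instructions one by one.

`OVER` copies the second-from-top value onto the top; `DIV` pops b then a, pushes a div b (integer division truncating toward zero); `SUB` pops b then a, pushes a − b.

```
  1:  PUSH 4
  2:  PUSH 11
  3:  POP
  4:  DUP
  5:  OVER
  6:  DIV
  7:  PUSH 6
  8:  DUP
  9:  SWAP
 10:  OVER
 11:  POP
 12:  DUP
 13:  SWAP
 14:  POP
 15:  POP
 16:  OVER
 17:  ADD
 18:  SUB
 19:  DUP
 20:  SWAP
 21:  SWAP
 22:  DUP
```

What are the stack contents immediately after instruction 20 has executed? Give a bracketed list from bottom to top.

PUSH 4  : [4]
PUSH 11 : [4, 11]
POP     : [4]
DUP     : [4, 4]
OVER    : [4, 4, 4]
DIV     : [4, 1]
PUSH 6  : [4, 1, 6]
DUP     : [4, 1, 6, 6]
SWAP    : [4, 1, 6, 6]
OVER    : [4, 1, 6, 6, 6]
POP     : [4, 1, 6, 6]
DUP     : [4, 1, 6, 6, 6]
SWAP    : [4, 1, 6, 6, 6]
POP     : [4, 1, 6, 6]
POP     : [4, 1, 6]
OVER    : [4, 1, 6, 1]
ADD     : [4, 1, 7]
SUB     : [4, -6]
DUP     : [4, -6, -6]
SWAP    : [4, -6, -6]

[4, -6, -6]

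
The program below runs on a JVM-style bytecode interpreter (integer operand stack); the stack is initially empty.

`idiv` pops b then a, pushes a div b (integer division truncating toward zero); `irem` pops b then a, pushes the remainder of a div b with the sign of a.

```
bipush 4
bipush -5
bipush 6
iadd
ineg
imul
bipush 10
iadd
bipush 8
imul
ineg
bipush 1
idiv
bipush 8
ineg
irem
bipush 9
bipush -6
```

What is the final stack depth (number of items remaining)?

bipush 4  → 4
bipush -5 → 4 -5
bipush 6  → 4 -5 6
iadd      → 4 1
ineg      → 4 -1
imul      → -4
bipush 10 → -4 10
iadd      → 6
bipush 8  → 6 8
imul      → 48
ineg      → -48
bipush 1  → -48 1
idiv      → -48
bipush 8  → -48 8
ineg      → -48 -8
irem      → 0
bipush 9  → 0 9
bipush -6 → 0 9 -6

3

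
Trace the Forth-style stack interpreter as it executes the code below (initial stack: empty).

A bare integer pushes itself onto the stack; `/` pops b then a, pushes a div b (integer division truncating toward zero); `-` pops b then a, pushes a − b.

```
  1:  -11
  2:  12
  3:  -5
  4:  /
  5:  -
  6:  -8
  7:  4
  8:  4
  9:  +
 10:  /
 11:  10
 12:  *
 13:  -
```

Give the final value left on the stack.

1

-11  [-11]
12   [-11, 12]
-5   [-11, 12, -5]
/    [-11, -2]
-    [-9]
-8   [-9, -8]
4    [-9, -8, 4]
4    [-9, -8, 4, 4]
+    [-9, -8, 8]
/    [-9, -1]
10   [-9, -1, 10]
*    [-9, -10]
-    [1]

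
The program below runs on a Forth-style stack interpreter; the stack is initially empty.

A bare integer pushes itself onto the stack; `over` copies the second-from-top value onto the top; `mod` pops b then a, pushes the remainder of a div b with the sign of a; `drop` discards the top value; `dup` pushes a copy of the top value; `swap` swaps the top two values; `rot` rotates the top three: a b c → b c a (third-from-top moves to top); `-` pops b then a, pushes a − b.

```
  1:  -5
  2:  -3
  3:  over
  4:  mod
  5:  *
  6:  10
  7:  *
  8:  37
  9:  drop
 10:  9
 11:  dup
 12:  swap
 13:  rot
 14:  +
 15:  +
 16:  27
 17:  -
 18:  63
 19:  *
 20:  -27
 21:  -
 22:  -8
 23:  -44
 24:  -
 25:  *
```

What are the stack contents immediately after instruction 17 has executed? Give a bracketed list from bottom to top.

-5    [-5]
-3    [-5, -3]
over  [-5, -3, -5]
mod   [-5, -3]
*     [15]
10    [15, 10]
*     [150]
37    [150, 37]
drop  [150]
9     [150, 9]
dup   [150, 9, 9]
swap  [150, 9, 9]
rot   [9, 9, 150]
+     [9, 159]
+     [168]
27    [168, 27]
-     [141]

[141]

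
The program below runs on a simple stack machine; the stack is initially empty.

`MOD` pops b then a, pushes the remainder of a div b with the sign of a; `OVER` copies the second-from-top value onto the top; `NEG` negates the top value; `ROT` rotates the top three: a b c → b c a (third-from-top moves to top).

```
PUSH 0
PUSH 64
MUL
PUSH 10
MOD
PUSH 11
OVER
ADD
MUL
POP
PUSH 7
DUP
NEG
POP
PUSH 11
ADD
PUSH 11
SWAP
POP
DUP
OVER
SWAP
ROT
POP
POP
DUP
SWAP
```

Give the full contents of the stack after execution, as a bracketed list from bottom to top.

PUSH 0  : 0
PUSH 64 : 0 64
MUL     : 0
PUSH 10 : 0 10
MOD     : 0
PUSH 11 : 0 11
OVER    : 0 11 0
ADD     : 0 11
MUL     : 0
POP     : (empty)
PUSH 7  : 7
DUP     : 7 7
NEG     : 7 -7
POP     : 7
PUSH 11 : 7 11
ADD     : 18
PUSH 11 : 18 11
SWAP    : 11 18
POP     : 11
DUP     : 11 11
OVER    : 11 11 11
SWAP    : 11 11 11
ROT     : 11 11 11
POP     : 11 11
POP     : 11
DUP     : 11 11
SWAP    : 11 11

[11, 11]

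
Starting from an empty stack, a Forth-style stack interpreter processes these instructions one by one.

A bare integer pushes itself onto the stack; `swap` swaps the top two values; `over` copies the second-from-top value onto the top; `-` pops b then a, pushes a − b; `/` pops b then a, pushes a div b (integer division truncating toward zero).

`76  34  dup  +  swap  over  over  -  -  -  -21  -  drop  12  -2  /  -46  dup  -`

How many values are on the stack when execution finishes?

2

76   : [76]
34   : [76, 34]
dup  : [76, 34, 34]
+    : [76, 68]
swap : [68, 76]
over : [68, 76, 68]
over : [68, 76, 68, 76]
-    : [68, 76, -8]
-    : [68, 84]
-    : [-16]
-21  : [-16, -21]
-    : [5]
drop : []
12   : [12]
-2   : [12, -2]
/    : [-6]
-46  : [-6, -46]
dup  : [-6, -46, -46]
-    : [-6, 0]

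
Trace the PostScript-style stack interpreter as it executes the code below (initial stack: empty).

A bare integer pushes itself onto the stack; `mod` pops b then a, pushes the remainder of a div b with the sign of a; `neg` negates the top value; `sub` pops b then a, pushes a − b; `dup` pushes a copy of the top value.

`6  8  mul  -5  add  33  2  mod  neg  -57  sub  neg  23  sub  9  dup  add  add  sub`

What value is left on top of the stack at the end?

6   → [6]
8   → [6, 8]
mul → [48]
-5  → [48, -5]
add → [43]
33  → [43, 33]
2   → [43, 33, 2]
mod → [43, 1]
neg → [43, -1]
-57 → [43, -1, -57]
sub → [43, 56]
neg → [43, -56]
23  → [43, -56, 23]
sub → [43, -79]
9   → [43, -79, 9]
dup → [43, -79, 9, 9]
add → [43, -79, 18]
add → [43, -61]
sub → [104]

104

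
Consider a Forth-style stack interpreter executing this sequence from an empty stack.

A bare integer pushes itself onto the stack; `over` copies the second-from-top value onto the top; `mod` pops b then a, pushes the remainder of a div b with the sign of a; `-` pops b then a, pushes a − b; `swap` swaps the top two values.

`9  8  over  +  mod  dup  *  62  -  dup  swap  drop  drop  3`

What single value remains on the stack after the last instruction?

9     [9]
8     [9, 8]
over  [9, 8, 9]
+     [9, 17]
mod   [9]
dup   [9, 9]
*     [81]
62    [81, 62]
-     [19]
dup   [19, 19]
swap  [19, 19]
drop  [19]
drop  []
3     [3]

3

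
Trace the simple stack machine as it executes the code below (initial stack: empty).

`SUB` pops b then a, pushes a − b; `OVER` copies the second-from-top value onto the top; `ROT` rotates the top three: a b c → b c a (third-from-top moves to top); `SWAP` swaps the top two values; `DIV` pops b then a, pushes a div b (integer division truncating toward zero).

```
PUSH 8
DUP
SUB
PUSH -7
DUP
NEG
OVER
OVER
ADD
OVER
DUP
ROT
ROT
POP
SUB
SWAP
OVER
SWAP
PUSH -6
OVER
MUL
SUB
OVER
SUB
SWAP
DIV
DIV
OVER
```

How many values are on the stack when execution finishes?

PUSH 8  : [8]
DUP     : [8, 8]
SUB     : [0]
PUSH -7 : [0, -7]
DUP     : [0, -7, -7]
NEG     : [0, -7, 7]
OVER    : [0, -7, 7, -7]
OVER    : [0, -7, 7, -7, 7]
ADD     : [0, -7, 7, 0]
OVER    : [0, -7, 7, 0, 7]
DUP     : [0, -7, 7, 0, 7, 7]
ROT     : [0, -7, 7, 7, 7, 0]
ROT     : [0, -7, 7, 7, 0, 7]
POP     : [0, -7, 7, 7, 0]
SUB     : [0, -7, 7, 7]
SWAP    : [0, -7, 7, 7]
OVER    : [0, -7, 7, 7, 7]
SWAP    : [0, -7, 7, 7, 7]
PUSH -6 : [0, -7, 7, 7, 7, -6]
OVER    : [0, -7, 7, 7, 7, -6, 7]
MUL     : [0, -7, 7, 7, 7, -42]
SUB     : [0, -7, 7, 7, 49]
OVER    : [0, -7, 7, 7, 49, 7]
SUB     : [0, -7, 7, 7, 42]
SWAP    : [0, -7, 7, 42, 7]
DIV     : [0, -7, 7, 6]
DIV     : [0, -7, 1]
OVER    : [0, -7, 1, -7]

4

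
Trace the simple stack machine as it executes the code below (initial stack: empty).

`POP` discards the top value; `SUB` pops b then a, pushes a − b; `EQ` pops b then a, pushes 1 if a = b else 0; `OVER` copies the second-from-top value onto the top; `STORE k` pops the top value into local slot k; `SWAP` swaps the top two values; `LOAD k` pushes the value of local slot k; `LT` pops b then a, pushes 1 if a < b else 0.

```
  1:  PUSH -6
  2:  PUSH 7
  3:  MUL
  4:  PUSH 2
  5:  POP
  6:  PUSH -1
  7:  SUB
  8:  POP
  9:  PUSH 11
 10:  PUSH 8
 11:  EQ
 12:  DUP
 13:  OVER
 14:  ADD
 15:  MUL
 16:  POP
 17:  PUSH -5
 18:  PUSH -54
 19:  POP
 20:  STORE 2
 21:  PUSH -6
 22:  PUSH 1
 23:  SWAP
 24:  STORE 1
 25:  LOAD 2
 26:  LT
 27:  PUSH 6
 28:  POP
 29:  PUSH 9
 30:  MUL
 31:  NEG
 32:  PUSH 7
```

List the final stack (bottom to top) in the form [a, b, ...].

PUSH -6  → -6
PUSH 7   → -6 7
MUL      → -42
PUSH 2   → -42 2
POP      → -42
PUSH -1  → -42 -1
SUB      → -41
POP      → (empty)
PUSH 11  → 11
PUSH 8   → 11 8
EQ       → 0
DUP      → 0 0
OVER     → 0 0 0
ADD      → 0 0
MUL      → 0
POP      → (empty)
PUSH -5  → -5
PUSH -54 → -5 -54
POP      → -5
STORE 2  → (empty)
PUSH -6  → -6
PUSH 1   → -6 1
SWAP     → 1 -6
STORE 1  → 1
LOAD 2   → 1 -5
LT       → 0
PUSH 6   → 0 6
POP      → 0
PUSH 9   → 0 9
MUL      → 0
NEG      → 0
PUSH 7   → 0 7

[0, 7]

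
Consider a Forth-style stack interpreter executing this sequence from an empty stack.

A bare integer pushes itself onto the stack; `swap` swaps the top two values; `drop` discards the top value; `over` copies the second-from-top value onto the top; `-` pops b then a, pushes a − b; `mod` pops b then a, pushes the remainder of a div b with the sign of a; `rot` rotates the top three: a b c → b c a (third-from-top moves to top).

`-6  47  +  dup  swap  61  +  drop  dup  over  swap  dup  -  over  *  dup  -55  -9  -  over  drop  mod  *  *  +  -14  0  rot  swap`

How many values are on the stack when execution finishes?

-6    [-6]
47    [-6, 47]
+     [41]
dup   [41, 41]
swap  [41, 41]
61    [41, 41, 61]
+     [41, 102]
drop  [41]
dup   [41, 41]
over  [41, 41, 41]
swap  [41, 41, 41]
dup   [41, 41, 41, 41]
-     [41, 41, 0]
over  [41, 41, 0, 41]
*     [41, 41, 0]
dup   [41, 41, 0, 0]
-55   [41, 41, 0, 0, -55]
-9    [41, 41, 0, 0, -55, -9]
-     [41, 41, 0, 0, -46]
over  [41, 41, 0, 0, -46, 0]
drop  [41, 41, 0, 0, -46]
mod   [41, 41, 0, 0]
*     [41, 41, 0]
*     [41, 0]
+     [41]
-14   [41, -14]
0     [41, -14, 0]
rot   [-14, 0, 41]
swap  [-14, 41, 0]

3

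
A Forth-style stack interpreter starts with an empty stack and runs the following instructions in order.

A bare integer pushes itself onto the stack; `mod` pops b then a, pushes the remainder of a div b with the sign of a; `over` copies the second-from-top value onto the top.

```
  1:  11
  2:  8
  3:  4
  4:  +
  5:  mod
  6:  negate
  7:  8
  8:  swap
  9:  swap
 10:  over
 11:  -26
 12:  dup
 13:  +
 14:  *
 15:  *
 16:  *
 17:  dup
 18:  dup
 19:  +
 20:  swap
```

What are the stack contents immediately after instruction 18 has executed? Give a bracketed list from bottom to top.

[-50336, -50336, -50336]

11      [11]
8       [11, 8]
4       [11, 8, 4]
+       [11, 12]
mod     [11]
negate  [-11]
8       [-11, 8]
swap    [8, -11]
swap    [-11, 8]
over    [-11, 8, -11]
-26     [-11, 8, -11, -26]
dup     [-11, 8, -11, -26, -26]
+       [-11, 8, -11, -52]
*       [-11, 8, 572]
*       [-11, 4576]
*       [-50336]
dup     [-50336, -50336]
dup     [-50336, -50336, -50336]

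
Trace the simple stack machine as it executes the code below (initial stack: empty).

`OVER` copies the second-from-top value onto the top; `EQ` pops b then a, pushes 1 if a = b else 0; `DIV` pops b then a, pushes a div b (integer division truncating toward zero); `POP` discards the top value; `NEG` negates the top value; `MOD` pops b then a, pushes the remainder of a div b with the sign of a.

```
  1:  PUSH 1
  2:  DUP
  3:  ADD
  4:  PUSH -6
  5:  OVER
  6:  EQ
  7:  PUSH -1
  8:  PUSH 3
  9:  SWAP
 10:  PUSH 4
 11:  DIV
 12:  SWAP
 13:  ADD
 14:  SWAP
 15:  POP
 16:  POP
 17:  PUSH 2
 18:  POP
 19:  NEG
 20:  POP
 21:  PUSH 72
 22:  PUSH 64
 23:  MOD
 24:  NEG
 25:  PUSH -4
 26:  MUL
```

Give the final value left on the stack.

PUSH 1  → 1
DUP     → 1 1
ADD     → 2
PUSH -6 → 2 -6
OVER    → 2 -6 2
EQ      → 2 0
PUSH -1 → 2 0 -1
PUSH 3  → 2 0 -1 3
SWAP    → 2 0 3 -1
PUSH 4  → 2 0 3 -1 4
DIV     → 2 0 3 0
SWAP    → 2 0 0 3
ADD     → 2 0 3
SWAP    → 2 3 0
POP     → 2 3
POP     → 2
PUSH 2  → 2 2
POP     → 2
NEG     → -2
POP     → (empty)
PUSH 72 → 72
PUSH 64 → 72 64
MOD     → 8
NEG     → -8
PUSH -4 → -8 -4
MUL     → 32

32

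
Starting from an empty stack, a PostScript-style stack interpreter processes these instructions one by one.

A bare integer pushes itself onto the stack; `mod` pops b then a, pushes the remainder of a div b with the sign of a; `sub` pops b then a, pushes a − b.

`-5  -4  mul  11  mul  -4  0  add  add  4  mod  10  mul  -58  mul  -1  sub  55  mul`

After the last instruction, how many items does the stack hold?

-5   [-5]
-4   [-5, -4]
mul  [20]
11   [20, 11]
mul  [220]
-4   [220, -4]
0    [220, -4, 0]
add  [220, -4]
add  [216]
4    [216, 4]
mod  [0]
10   [0, 10]
mul  [0]
-58  [0, -58]
mul  [0]
-1   [0, -1]
sub  [1]
55   [1, 55]
mul  [55]

1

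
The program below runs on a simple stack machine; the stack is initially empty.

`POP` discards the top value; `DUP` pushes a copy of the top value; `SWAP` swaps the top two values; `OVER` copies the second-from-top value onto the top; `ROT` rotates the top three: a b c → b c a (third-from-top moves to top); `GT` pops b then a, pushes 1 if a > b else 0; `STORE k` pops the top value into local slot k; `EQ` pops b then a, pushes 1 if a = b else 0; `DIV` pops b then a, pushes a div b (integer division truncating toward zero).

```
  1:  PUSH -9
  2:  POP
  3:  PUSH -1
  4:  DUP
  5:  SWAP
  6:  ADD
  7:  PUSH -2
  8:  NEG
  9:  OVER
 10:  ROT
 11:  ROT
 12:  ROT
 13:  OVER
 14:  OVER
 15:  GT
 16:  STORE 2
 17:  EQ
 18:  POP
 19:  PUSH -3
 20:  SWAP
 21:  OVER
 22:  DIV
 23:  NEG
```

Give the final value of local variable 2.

PUSH -9 : [-9]
POP     : []
PUSH -1 : [-1]
DUP     : [-1, -1]
SWAP    : [-1, -1]
ADD     : [-2]
PUSH -2 : [-2, -2]
NEG     : [-2, 2]
OVER    : [-2, 2, -2]
ROT     : [2, -2, -2]
ROT     : [-2, -2, 2]
ROT     : [-2, 2, -2]
OVER    : [-2, 2, -2, 2]
OVER    : [-2, 2, -2, 2, -2]
GT      : [-2, 2, -2, 1]
STORE 2 : [-2, 2, -2]
EQ      : [-2, 0]
POP     : [-2]
PUSH -3 : [-2, -3]
SWAP    : [-3, -2]
OVER    : [-3, -2, -3]
DIV     : [-3, 0]
NEG     : [-3, 0]

1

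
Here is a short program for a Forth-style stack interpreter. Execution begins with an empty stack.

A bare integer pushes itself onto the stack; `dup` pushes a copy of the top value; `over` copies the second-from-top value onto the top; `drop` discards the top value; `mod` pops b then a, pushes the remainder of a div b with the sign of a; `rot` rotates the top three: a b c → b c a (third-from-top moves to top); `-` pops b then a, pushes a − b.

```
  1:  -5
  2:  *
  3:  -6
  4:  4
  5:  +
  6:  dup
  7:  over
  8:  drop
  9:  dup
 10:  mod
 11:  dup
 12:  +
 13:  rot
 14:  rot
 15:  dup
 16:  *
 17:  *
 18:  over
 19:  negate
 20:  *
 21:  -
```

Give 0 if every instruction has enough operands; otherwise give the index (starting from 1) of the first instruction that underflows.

-5  -5
*  — needs 2 operands, stack has 1 → underflow

2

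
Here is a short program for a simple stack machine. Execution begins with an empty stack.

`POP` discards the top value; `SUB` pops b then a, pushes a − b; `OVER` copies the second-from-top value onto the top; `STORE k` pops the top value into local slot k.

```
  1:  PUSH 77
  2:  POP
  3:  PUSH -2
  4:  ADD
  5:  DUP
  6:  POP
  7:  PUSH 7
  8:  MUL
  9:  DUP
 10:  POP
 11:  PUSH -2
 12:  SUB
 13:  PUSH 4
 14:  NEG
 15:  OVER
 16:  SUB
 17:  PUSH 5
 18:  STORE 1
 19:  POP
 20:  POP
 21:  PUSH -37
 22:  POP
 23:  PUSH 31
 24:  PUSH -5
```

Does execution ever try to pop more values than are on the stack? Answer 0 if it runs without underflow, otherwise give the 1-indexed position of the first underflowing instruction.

4

PUSH 77 -> 77
POP     -> (empty)
PUSH -2 -> -2
ADD  — needs 2 operands, stack has 1 → underflow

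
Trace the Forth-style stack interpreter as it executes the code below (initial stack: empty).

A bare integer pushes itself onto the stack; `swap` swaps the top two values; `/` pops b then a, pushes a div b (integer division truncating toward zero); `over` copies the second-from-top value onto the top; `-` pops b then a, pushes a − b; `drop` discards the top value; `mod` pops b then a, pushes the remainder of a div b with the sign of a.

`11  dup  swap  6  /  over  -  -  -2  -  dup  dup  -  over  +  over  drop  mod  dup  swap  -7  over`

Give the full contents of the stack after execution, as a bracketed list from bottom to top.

11    11
dup   11 11
swap  11 11
6     11 11 6
/     11 1
over  11 1 11
-     11 -10
-     21
-2    21 -2
-     23
dup   23 23
dup   23 23 23
-     23 0
over  23 0 23
+     23 23
over  23 23 23
drop  23 23
mod   0
dup   0 0
swap  0 0
-7    0 0 -7
over  0 0 -7 0

[0, 0, -7, 0]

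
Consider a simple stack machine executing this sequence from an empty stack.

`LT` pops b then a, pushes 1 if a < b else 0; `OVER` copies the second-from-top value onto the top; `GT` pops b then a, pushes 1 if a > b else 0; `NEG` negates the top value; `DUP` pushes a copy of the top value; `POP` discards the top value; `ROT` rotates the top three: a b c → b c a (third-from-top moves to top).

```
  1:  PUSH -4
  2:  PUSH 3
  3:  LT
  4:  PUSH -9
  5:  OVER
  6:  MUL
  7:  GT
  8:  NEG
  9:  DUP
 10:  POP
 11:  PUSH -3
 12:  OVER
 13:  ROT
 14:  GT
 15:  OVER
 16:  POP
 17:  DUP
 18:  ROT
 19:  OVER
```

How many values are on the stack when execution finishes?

4

PUSH -4 → [-4]
PUSH 3  → [-4, 3]
LT      → [1]
PUSH -9 → [1, -9]
OVER    → [1, -9, 1]
MUL     → [1, -9]
GT      → [1]
NEG     → [-1]
DUP     → [-1, -1]
POP     → [-1]
PUSH -3 → [-1, -3]
OVER    → [-1, -3, -1]
ROT     → [-3, -1, -1]
GT      → [-3, 0]
OVER    → [-3, 0, -3]
POP     → [-3, 0]
DUP     → [-3, 0, 0]
ROT     → [0, 0, -3]
OVER    → [0, 0, -3, 0]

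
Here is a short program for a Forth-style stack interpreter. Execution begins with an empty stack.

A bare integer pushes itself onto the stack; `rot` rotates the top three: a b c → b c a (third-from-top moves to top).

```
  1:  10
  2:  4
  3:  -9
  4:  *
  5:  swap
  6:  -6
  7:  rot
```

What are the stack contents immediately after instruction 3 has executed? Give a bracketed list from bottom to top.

10 → 10
4  → 10 4
-9 → 10 4 -9

[10, 4, -9]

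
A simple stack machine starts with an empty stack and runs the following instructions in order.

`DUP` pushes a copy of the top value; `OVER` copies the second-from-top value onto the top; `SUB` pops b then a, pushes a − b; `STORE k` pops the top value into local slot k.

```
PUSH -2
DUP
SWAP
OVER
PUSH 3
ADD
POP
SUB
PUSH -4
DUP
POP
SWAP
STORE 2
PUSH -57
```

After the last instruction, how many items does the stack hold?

PUSH -2   [-2]
DUP       [-2, -2]
SWAP      [-2, -2]
OVER      [-2, -2, -2]
PUSH 3    [-2, -2, -2, 3]
ADD       [-2, -2, 1]
POP       [-2, -2]
SUB       [0]
PUSH -4   [0, -4]
DUP       [0, -4, -4]
POP       [0, -4]
SWAP      [-4, 0]
STORE 2   [-4]
PUSH -57  [-4, -57]

2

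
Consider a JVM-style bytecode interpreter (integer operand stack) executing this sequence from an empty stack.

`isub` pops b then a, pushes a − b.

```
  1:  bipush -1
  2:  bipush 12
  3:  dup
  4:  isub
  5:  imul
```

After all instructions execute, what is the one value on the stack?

0

bipush -1 : -1
bipush 12 : -1 12
dup       : -1 12 12
isub      : -1 0
imul      : 0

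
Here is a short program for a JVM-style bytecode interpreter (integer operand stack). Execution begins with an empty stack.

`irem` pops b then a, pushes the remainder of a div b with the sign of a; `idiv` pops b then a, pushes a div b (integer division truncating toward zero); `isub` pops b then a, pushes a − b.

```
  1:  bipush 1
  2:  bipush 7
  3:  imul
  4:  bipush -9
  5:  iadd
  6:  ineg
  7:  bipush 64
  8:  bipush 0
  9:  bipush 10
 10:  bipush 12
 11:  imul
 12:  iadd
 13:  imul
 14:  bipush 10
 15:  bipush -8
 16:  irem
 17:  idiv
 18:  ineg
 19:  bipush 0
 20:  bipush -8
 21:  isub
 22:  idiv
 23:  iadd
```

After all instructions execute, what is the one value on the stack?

-478

bipush 1  → [1]
bipush 7  → [1, 7]
imul      → [7]
bipush -9 → [7, -9]
iadd      → [-2]
ineg      → [2]
bipush 64 → [2, 64]
bipush 0  → [2, 64, 0]
bipush 10 → [2, 64, 0, 10]
bipush 12 → [2, 64, 0, 10, 12]
imul      → [2, 64, 0, 120]
iadd      → [2, 64, 120]
imul      → [2, 7680]
bipush 10 → [2, 7680, 10]
bipush -8 → [2, 7680, 10, -8]
irem      → [2, 7680, 2]
idiv      → [2, 3840]
ineg      → [2, -3840]
bipush 0  → [2, -3840, 0]
bipush -8 → [2, -3840, 0, -8]
isub      → [2, -3840, 8]
idiv      → [2, -480]
iadd      → [-478]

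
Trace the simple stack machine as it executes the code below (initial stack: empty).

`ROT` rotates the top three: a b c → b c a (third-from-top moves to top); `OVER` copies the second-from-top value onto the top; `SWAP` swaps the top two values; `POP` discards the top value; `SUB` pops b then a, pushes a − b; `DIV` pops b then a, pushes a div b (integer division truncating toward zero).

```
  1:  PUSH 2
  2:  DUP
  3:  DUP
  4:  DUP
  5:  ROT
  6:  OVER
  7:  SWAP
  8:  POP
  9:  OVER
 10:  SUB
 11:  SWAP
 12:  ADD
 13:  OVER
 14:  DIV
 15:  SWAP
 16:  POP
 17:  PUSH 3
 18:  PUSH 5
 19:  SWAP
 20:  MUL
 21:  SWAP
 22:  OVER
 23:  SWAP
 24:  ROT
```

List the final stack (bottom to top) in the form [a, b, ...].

[2, 15, 1, 15]

PUSH 2  2
DUP     2 2
DUP     2 2 2
DUP     2 2 2 2
ROT     2 2 2 2
OVER    2 2 2 2 2
SWAP    2 2 2 2 2
POP     2 2 2 2
OVER    2 2 2 2 2
SUB     2 2 2 0
SWAP    2 2 0 2
ADD     2 2 2
OVER    2 2 2 2
DIV     2 2 1
SWAP    2 1 2
POP     2 1
PUSH 3  2 1 3
PUSH 5  2 1 3 5
SWAP    2 1 5 3
MUL     2 1 15
SWAP    2 15 1
OVER    2 15 1 15
SWAP    2 15 15 1
ROT     2 15 1 15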